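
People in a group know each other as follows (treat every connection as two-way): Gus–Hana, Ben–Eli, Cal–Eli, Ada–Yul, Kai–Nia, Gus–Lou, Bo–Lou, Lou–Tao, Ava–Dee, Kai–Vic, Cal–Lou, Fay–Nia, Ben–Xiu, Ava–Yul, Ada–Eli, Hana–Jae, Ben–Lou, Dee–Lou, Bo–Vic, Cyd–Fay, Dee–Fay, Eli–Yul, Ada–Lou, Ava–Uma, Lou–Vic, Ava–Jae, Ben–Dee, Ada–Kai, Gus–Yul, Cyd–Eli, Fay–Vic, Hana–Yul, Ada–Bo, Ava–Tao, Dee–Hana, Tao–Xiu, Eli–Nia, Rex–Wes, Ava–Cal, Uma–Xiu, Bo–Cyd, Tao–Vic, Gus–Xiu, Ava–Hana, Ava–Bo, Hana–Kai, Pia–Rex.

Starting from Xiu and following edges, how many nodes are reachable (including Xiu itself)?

BFS from Xiu visits: Xiu, Ben, Gus, Tao, Uma, Dee, Eli, Lou, Hana, Yul, Ava, Vic, Fay, Ada, Cal, Cyd, Nia, Bo, Jae, Kai
Reachable nodes: 20 of 23 total.

20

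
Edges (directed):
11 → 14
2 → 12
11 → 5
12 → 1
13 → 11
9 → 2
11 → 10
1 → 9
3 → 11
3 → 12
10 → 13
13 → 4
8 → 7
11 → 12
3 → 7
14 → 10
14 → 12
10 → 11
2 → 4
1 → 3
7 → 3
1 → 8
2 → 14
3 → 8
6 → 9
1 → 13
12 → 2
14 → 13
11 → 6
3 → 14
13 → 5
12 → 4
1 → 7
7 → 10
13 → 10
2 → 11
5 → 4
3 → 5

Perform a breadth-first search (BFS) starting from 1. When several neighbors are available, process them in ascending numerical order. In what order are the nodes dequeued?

1 → 3 → 7 → 8 → 9 → 13 → 5 → 11 → 12 → 14 → 10 → 2 → 4 → 6

Visit 1; enqueue 3, 7, 8, 9, 13 → queue [3, 7, 8, 9, 13]
Visit 3; enqueue 5, 11, 12, 14 → queue [7, 8, 9, 13, 5, 11, 12, 14]
Visit 7; enqueue 10 → queue [8, 9, 13, 5, 11, 12, 14, 10]
Visit 8 → queue [9, 13, 5, 11, 12, 14, 10]
Visit 9; enqueue 2 → queue [13, 5, 11, 12, 14, 10, 2]
Visit 13; enqueue 4 → queue [5, 11, 12, 14, 10, 2, 4]
Visit 5 → queue [11, 12, 14, 10, 2, 4]
Visit 11; enqueue 6 → queue [12, 14, 10, 2, 4, 6]
Visit 12 → queue [14, 10, 2, 4, 6]
Visit 14 → queue [10, 2, 4, 6]
Visit 10 → queue [2, 4, 6]
Visit 2 → queue [4, 6]
Visit 4 → queue [6]
Visit 6 → queue []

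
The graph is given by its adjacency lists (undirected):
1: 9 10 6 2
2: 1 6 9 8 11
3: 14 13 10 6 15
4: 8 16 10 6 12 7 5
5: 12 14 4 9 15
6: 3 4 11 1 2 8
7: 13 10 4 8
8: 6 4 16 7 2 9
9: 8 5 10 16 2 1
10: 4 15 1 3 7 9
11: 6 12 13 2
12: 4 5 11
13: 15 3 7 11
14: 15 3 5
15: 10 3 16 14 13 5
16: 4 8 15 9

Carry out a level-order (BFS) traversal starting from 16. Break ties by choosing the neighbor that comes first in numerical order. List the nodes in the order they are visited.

16 -> 4 -> 8 -> 9 -> 15 -> 5 -> 6 -> 7 -> 10 -> 12 -> 2 -> 1 -> 3 -> 13 -> 14 -> 11

Visit 16; enqueue 4, 8, 9, 15 → queue [4, 8, 9, 15]
Visit 4; enqueue 5, 6, 7, 10, 12 → queue [8, 9, 15, 5, 6, 7, 10, 12]
Visit 8; enqueue 2 → queue [9, 15, 5, 6, 7, 10, 12, 2]
Visit 9; enqueue 1 → queue [15, 5, 6, 7, 10, 12, 2, 1]
Visit 15; enqueue 3, 13, 14 → queue [5, 6, 7, 10, 12, 2, 1, 3, 13, 14]
Visit 5 → queue [6, 7, 10, 12, 2, 1, 3, 13, 14]
Visit 6; enqueue 11 → queue [7, 10, 12, 2, 1, 3, 13, 14, 11]
Visit 7 → queue [10, 12, 2, 1, 3, 13, 14, 11]
Visit 10 → queue [12, 2, 1, 3, 13, 14, 11]
Visit 12 → queue [2, 1, 3, 13, 14, 11]
Visit 2 → queue [1, 3, 13, 14, 11]
Visit 1 → queue [3, 13, 14, 11]
Visit 3 → queue [13, 14, 11]
Visit 13 → queue [14, 11]
Visit 14 → queue [11]
Visit 11 → queue []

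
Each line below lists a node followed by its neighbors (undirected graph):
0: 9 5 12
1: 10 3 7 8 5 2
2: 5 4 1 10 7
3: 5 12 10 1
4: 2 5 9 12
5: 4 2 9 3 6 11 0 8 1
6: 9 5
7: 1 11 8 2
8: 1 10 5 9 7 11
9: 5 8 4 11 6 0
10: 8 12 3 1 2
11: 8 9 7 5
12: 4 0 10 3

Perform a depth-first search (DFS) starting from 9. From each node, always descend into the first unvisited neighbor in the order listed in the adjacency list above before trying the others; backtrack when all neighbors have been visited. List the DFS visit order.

Visit 9
9 → 5
5 → 4
4 → 2
2 → 1
1 → 10
10 → 8
8 → 7
7 → 11
10 → 12
12 → 0
12 → 3
5 → 6

9 5 4 2 1 10 8 7 11 12 0 3 6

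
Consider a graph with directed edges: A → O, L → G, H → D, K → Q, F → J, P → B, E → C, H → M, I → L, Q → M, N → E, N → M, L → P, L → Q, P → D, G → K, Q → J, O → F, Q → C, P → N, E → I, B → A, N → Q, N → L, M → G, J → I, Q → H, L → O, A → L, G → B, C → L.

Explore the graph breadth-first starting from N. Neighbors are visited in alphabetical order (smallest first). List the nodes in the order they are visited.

Visit N; enqueue E, L, M, Q → queue [E, L, M, Q]
Visit E; enqueue C, I → queue [L, M, Q, C, I]
Visit L; enqueue G, O, P → queue [M, Q, C, I, G, O, P]
Visit M → queue [Q, C, I, G, O, P]
Visit Q; enqueue H, J → queue [C, I, G, O, P, H, J]
Visit C → queue [I, G, O, P, H, J]
Visit I → queue [G, O, P, H, J]
Visit G; enqueue B, K → queue [O, P, H, J, B, K]
Visit O; enqueue F → queue [P, H, J, B, K, F]
Visit P; enqueue D → queue [H, J, B, K, F, D]
Visit H → queue [J, B, K, F, D]
Visit J → queue [B, K, F, D]
Visit B; enqueue A → queue [K, F, D, A]
Visit K → queue [F, D, A]
Visit F → queue [D, A]
Visit D → queue [A]
Visit A → queue []

N, E, L, M, Q, C, I, G, O, P, H, J, B, K, F, D, A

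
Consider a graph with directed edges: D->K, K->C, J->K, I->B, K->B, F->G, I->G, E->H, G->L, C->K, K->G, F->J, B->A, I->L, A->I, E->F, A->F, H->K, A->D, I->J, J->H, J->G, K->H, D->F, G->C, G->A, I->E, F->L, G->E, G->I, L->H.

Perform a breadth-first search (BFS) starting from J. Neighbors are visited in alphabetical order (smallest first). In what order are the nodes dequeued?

J, G, H, K, A, C, E, I, L, B, D, F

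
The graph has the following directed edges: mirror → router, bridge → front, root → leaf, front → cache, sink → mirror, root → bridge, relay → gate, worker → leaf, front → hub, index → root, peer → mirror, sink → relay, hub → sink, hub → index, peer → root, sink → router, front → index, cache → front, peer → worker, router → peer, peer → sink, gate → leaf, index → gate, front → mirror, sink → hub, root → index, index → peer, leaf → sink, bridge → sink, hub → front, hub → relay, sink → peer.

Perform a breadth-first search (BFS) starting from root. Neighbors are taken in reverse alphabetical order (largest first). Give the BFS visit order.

root, leaf, index, bridge, sink, peer, gate, front, router, relay, mirror, hub, worker, cache

Visit root; enqueue leaf, index, bridge → queue [leaf, index, bridge]
Visit leaf; enqueue sink → queue [index, bridge, sink]
Visit index; enqueue peer, gate → queue [bridge, sink, peer, gate]
Visit bridge; enqueue front → queue [sink, peer, gate, front]
Visit sink; enqueue router, relay, mirror, hub → queue [peer, gate, front, router, relay, mirror, hub]
Visit peer; enqueue worker → queue [gate, front, router, relay, mirror, hub, worker]
Visit gate → queue [front, router, relay, mirror, hub, worker]
Visit front; enqueue cache → queue [router, relay, mirror, hub, worker, cache]
Visit router → queue [relay, mirror, hub, worker, cache]
Visit relay → queue [mirror, hub, worker, cache]
Visit mirror → queue [hub, worker, cache]
Visit hub → queue [worker, cache]
Visit worker → queue [cache]
Visit cache → queue []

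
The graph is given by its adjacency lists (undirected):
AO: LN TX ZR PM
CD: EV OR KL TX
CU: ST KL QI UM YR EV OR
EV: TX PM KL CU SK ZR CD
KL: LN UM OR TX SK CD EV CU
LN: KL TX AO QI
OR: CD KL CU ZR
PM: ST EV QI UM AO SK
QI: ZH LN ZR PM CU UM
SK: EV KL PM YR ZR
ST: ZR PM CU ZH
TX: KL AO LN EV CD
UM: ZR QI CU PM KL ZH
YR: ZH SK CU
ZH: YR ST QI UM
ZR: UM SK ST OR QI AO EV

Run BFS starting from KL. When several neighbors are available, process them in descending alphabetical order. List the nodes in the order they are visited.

KL UM TX SK OR LN EV CU CD ZR ZH QI PM AO YR ST

Visit KL; enqueue UM, TX, SK, OR, LN, EV, CU, CD → queue [UM, TX, SK, OR, LN, EV, CU, CD]
Visit UM; enqueue ZR, ZH, QI, PM → queue [TX, SK, OR, LN, EV, CU, CD, ZR, ZH, QI, PM]
Visit TX; enqueue AO → queue [SK, OR, LN, EV, CU, CD, ZR, ZH, QI, PM, AO]
Visit SK; enqueue YR → queue [OR, LN, EV, CU, CD, ZR, ZH, QI, PM, AO, YR]
Visit OR → queue [LN, EV, CU, CD, ZR, ZH, QI, PM, AO, YR]
Visit LN → queue [EV, CU, CD, ZR, ZH, QI, PM, AO, YR]
Visit EV → queue [CU, CD, ZR, ZH, QI, PM, AO, YR]
Visit CU; enqueue ST → queue [CD, ZR, ZH, QI, PM, AO, YR, ST]
Visit CD → queue [ZR, ZH, QI, PM, AO, YR, ST]
Visit ZR → queue [ZH, QI, PM, AO, YR, ST]
Visit ZH → queue [QI, PM, AO, YR, ST]
Visit QI → queue [PM, AO, YR, ST]
Visit PM → queue [AO, YR, ST]
Visit AO → queue [YR, ST]
Visit YR → queue [ST]
Visit ST → queue []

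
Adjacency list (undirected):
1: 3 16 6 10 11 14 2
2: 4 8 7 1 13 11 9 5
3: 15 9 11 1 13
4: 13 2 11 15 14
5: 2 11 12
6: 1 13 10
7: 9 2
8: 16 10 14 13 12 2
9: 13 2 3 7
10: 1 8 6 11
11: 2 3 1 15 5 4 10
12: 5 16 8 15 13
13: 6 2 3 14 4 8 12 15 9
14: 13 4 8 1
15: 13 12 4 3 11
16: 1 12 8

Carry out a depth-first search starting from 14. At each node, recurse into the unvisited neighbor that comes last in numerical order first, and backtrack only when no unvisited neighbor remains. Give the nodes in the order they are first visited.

Visit 14
14 → 13
13 → 15
15 → 12
12 → 16
16 → 8
8 → 10
10 → 11
11 → 5
5 → 2
2 → 9
9 → 7
9 → 3
3 → 1
1 → 6
2 → 4

14, 13, 15, 12, 16, 8, 10, 11, 5, 2, 9, 7, 3, 1, 6, 4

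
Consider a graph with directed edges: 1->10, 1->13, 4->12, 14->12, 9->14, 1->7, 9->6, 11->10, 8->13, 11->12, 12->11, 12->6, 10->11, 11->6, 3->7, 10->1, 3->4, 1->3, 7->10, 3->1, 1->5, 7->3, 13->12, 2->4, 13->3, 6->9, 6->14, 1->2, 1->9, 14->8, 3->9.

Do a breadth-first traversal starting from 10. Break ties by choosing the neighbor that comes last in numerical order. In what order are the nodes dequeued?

10 -> 11 -> 1 -> 12 -> 6 -> 13 -> 9 -> 7 -> 5 -> 3 -> 2 -> 14 -> 4 -> 8

Visit 10; enqueue 11, 1 → queue [11, 1]
Visit 11; enqueue 12, 6 → queue [1, 12, 6]
Visit 1; enqueue 13, 9, 7, 5, 3, 2 → queue [12, 6, 13, 9, 7, 5, 3, 2]
Visit 12 → queue [6, 13, 9, 7, 5, 3, 2]
Visit 6; enqueue 14 → queue [13, 9, 7, 5, 3, 2, 14]
Visit 13 → queue [9, 7, 5, 3, 2, 14]
Visit 9 → queue [7, 5, 3, 2, 14]
Visit 7 → queue [5, 3, 2, 14]
Visit 5 → queue [3, 2, 14]
Visit 3; enqueue 4 → queue [2, 14, 4]
Visit 2 → queue [14, 4]
Visit 14; enqueue 8 → queue [4, 8]
Visit 4 → queue [8]
Visit 8 → queue []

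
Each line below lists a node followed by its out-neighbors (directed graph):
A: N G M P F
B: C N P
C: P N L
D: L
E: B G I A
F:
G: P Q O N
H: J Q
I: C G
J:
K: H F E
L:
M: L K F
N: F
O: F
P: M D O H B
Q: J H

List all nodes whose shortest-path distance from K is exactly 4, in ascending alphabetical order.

D, L

Level 0: K
Level 1: E, F, H
Level 2: A, B, G, I, J, Q
Level 3: C, M, N, O, P
Level 4: D, L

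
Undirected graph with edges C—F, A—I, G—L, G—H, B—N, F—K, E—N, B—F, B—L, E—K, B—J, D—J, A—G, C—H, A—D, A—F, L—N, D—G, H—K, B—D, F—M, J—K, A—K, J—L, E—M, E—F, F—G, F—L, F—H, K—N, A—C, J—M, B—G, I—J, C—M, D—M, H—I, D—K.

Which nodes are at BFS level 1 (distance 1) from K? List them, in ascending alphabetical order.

Level 0: K
Level 1: A, D, E, F, H, J, N
Level 2: B, C, G, I, L, M

A, D, E, F, H, J, N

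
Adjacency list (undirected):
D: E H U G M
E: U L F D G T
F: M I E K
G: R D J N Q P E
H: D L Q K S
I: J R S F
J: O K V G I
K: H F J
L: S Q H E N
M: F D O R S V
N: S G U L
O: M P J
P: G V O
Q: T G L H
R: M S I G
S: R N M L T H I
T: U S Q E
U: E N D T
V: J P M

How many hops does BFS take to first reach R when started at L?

2

Level 0: L
Level 1: E, H, N, Q, S
Level 2: D, F, G, I, K, M, R, T, U
Level 3: J, O, P, V
R first appears at level 2.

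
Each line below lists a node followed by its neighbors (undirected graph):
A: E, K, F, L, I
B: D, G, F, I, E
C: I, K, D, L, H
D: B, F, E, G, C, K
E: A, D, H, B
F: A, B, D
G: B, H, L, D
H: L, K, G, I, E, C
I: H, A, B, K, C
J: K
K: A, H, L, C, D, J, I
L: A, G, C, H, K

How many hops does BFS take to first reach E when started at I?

2

Level 0: I
Level 1: A, B, C, H, K
Level 2: D, E, F, G, J, L
E first appears at level 2.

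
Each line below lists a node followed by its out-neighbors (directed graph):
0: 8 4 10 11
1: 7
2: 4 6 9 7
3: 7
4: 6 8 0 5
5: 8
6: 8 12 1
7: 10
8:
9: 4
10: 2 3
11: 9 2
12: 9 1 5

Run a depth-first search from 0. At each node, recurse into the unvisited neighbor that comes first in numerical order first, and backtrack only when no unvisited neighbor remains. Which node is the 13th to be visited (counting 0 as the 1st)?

Visit 0
0 → 4
4 → 5
5 → 8
4 → 6
6 → 1
1 → 7
7 → 10
10 → 2
2 → 9
10 → 3
6 → 12
0 → 11

Visit order: 0, 4, 5, 8, 6, 1, 7, 10, 2, 9, 3, 12, 11

11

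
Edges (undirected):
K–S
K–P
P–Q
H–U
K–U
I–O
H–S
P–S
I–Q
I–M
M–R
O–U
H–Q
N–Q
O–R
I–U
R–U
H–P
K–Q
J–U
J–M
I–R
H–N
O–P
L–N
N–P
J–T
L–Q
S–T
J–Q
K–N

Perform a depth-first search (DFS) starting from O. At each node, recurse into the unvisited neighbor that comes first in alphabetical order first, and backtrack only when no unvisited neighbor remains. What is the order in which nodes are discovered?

O, I, M, J, Q, H, N, K, P, S, T, U, R, L

Visit O
O → I
I → M
M → J
J → Q
Q → H
H → N
N → K
K → P
P → S
S → T
K → U
U → R
N → L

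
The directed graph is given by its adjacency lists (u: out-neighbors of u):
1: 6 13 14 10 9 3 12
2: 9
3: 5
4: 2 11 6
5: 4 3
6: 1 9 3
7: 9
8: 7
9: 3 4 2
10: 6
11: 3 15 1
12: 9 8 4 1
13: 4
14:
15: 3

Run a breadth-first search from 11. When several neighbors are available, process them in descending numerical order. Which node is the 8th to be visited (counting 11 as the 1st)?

12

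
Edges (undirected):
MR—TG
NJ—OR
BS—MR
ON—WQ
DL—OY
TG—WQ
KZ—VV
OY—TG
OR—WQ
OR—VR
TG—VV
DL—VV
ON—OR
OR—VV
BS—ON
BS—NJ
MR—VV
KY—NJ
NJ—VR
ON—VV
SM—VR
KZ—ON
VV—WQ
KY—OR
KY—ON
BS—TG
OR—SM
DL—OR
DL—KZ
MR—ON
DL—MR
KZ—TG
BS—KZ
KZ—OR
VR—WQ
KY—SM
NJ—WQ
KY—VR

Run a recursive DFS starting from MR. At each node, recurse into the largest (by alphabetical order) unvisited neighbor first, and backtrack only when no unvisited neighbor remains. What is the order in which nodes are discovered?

Visit MR
MR → VV
VV → WQ
WQ → VR
VR → SM
SM → OR
OR → ON
ON → KZ
KZ → TG
TG → OY
OY → DL
TG → BS
BS → NJ
NJ → KY

MR, VV, WQ, VR, SM, OR, ON, KZ, TG, OY, DL, BS, NJ, KY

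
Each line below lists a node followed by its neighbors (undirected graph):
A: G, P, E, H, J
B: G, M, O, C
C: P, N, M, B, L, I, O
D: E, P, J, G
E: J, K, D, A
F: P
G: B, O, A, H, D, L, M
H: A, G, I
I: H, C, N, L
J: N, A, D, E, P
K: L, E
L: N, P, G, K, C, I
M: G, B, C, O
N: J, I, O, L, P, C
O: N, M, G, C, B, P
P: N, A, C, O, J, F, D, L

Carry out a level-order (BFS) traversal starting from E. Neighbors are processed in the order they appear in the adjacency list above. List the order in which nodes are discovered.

Visit E; enqueue J, K, D, A → queue [J, K, D, A]
Visit J; enqueue N, P → queue [K, D, A, N, P]
Visit K; enqueue L → queue [D, A, N, P, L]
Visit D; enqueue G → queue [A, N, P, L, G]
Visit A; enqueue H → queue [N, P, L, G, H]
Visit N; enqueue I, O, C → queue [P, L, G, H, I, O, C]
Visit P; enqueue F → queue [L, G, H, I, O, C, F]
Visit L → queue [G, H, I, O, C, F]
Visit G; enqueue B, M → queue [H, I, O, C, F, B, M]
Visit H → queue [I, O, C, F, B, M]
Visit I → queue [O, C, F, B, M]
Visit O → queue [C, F, B, M]
Visit C → queue [F, B, M]
Visit F → queue [B, M]
Visit B → queue [M]
Visit M → queue []

E → J → K → D → A → N → P → L → G → H → I → O → C → F → B → M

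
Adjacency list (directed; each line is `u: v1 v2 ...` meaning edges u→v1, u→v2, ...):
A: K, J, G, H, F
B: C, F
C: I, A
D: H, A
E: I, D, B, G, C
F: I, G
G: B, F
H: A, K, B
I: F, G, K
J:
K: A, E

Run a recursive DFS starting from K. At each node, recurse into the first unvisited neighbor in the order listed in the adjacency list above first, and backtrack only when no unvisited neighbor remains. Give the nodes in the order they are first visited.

K A J G B C I F H E D

Visit K
K → A
A → J
A → G
G → B
B → C
C → I
I → F
A → H
K → E
E → D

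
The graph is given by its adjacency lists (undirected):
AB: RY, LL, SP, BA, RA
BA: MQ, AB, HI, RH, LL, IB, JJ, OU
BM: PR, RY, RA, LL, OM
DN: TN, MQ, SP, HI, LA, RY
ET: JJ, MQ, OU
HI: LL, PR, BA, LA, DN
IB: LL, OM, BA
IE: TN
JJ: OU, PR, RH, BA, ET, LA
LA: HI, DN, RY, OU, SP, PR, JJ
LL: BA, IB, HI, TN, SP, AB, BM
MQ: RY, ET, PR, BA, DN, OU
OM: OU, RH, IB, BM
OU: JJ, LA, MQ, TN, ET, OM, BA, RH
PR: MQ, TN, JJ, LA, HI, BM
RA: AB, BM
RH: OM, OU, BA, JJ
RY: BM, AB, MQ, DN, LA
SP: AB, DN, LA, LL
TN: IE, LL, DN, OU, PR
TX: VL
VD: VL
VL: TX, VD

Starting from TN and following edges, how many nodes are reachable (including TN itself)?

20

BFS from TN visits: TN, DN, IE, LL, OU, PR, HI, LA, MQ, RY, SP, AB, BA, BM, IB, ET, JJ, OM, RH, RA
Reachable nodes: 20 of 23 total.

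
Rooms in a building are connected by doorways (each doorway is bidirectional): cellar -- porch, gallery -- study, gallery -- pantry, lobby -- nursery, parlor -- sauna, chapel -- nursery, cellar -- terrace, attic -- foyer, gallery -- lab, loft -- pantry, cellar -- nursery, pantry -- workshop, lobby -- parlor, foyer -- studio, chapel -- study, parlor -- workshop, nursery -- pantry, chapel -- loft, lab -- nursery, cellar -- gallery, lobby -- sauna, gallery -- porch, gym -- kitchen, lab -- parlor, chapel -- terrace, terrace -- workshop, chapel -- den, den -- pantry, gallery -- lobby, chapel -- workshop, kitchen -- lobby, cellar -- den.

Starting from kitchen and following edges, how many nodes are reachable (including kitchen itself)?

BFS from kitchen visits: kitchen, lobby, gym, sauna, parlor, nursery, gallery, workshop, lab, pantry, chapel, cellar, study, porch, terrace, loft, den
Reachable nodes: 17 of 20 total.

17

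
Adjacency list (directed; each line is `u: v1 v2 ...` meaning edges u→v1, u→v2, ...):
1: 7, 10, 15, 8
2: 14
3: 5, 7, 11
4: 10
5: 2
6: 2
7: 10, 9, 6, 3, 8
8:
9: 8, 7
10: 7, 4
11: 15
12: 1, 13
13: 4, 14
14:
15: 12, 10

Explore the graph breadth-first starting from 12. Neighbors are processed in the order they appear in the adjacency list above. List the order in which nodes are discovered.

12, 1, 13, 7, 10, 15, 8, 4, 14, 9, 6, 3, 2, 5, 11

Visit 12; enqueue 1, 13 → queue [1, 13]
Visit 1; enqueue 7, 10, 15, 8 → queue [13, 7, 10, 15, 8]
Visit 13; enqueue 4, 14 → queue [7, 10, 15, 8, 4, 14]
Visit 7; enqueue 9, 6, 3 → queue [10, 15, 8, 4, 14, 9, 6, 3]
Visit 10 → queue [15, 8, 4, 14, 9, 6, 3]
Visit 15 → queue [8, 4, 14, 9, 6, 3]
Visit 8 → queue [4, 14, 9, 6, 3]
Visit 4 → queue [14, 9, 6, 3]
Visit 14 → queue [9, 6, 3]
Visit 9 → queue [6, 3]
Visit 6; enqueue 2 → queue [3, 2]
Visit 3; enqueue 5, 11 → queue [2, 5, 11]
Visit 2 → queue [5, 11]
Visit 5 → queue [11]
Visit 11 → queue []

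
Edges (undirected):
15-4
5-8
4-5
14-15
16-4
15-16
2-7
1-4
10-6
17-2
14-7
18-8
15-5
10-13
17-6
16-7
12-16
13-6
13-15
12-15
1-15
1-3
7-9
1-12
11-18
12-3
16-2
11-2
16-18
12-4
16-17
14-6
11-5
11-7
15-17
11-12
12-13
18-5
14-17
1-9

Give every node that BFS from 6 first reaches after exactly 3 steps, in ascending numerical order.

Level 0: 6
Level 1: 10, 13, 14, 17
Level 2: 2, 7, 12, 15, 16
Level 3: 1, 3, 4, 5, 9, 11, 18
Level 4: 8

1, 3, 4, 5, 9, 11, 18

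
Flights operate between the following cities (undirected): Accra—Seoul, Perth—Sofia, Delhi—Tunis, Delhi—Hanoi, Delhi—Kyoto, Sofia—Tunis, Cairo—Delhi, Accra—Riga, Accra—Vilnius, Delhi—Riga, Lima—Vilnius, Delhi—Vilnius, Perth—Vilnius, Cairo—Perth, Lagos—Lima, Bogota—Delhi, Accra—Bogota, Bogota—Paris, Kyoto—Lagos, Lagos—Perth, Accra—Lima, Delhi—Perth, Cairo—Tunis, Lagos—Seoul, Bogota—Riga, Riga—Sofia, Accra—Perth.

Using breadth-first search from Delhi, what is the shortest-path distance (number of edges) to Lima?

2

Level 0: Delhi
Level 1: Bogota, Cairo, Hanoi, Kyoto, Perth, Riga, Tunis, Vilnius
Level 2: Accra, Lagos, Lima, Paris, Sofia
Level 3: Seoul
Lima first appears at level 2.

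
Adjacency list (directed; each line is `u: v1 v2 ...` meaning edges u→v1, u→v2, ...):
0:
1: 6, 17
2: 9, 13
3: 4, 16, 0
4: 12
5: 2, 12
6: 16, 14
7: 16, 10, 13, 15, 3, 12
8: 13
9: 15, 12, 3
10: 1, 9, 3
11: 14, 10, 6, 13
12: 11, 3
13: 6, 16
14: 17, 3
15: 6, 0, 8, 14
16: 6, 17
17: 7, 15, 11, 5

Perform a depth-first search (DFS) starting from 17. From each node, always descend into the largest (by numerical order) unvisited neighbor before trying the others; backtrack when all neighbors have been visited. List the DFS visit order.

17 -> 15 -> 14 -> 3 -> 16 -> 6 -> 4 -> 12 -> 11 -> 13 -> 10 -> 9 -> 1 -> 0 -> 8 -> 7 -> 5 -> 2

Visit 17
17 → 15
15 → 14
14 → 3
3 → 16
16 → 6
3 → 4
4 → 12
12 → 11
11 → 13
11 → 10
10 → 9
10 → 1
3 → 0
15 → 8
17 → 7
17 → 5
5 → 2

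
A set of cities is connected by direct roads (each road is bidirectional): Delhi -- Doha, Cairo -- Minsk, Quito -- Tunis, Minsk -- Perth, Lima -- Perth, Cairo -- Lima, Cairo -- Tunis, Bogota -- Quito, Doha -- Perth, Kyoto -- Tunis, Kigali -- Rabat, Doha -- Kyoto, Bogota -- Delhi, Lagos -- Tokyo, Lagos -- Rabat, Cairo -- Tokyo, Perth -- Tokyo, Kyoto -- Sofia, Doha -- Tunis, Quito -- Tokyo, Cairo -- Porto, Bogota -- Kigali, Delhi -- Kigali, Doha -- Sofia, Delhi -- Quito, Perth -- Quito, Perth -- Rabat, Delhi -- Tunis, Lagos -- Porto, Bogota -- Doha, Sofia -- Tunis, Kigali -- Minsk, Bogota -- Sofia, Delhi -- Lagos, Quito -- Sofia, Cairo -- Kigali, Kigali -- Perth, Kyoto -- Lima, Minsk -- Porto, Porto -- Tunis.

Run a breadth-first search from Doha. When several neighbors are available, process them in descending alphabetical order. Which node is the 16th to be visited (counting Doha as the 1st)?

Visit Doha; enqueue Tunis, Sofia, Perth, Kyoto, Delhi, Bogota → queue [Tunis, Sofia, Perth, Kyoto, Delhi, Bogota]
Visit Tunis; enqueue Quito, Porto, Cairo → queue [Sofia, Perth, Kyoto, Delhi, Bogota, Quito, Porto, Cairo]
Visit Sofia → queue [Perth, Kyoto, Delhi, Bogota, Quito, Porto, Cairo]
Visit Perth; enqueue Tokyo, Rabat, Minsk, Lima, Kigali → queue [Kyoto, Delhi, Bogota, Quito, Porto, Cairo, Tokyo, Rabat, Minsk, Lima, Kigali]
Visit Kyoto → queue [Delhi, Bogota, Quito, Porto, Cairo, Tokyo, Rabat, Minsk, Lima, Kigali]
Visit Delhi; enqueue Lagos → queue [Bogota, Quito, Porto, Cairo, Tokyo, Rabat, Minsk, Lima, Kigali, Lagos]
Visit Bogota → queue [Quito, Porto, Cairo, Tokyo, Rabat, Minsk, Lima, Kigali, Lagos]
Visit Quito → queue [Porto, Cairo, Tokyo, Rabat, Minsk, Lima, Kigali, Lagos]
Visit Porto → queue [Cairo, Tokyo, Rabat, Minsk, Lima, Kigali, Lagos]
Visit Cairo → queue [Tokyo, Rabat, Minsk, Lima, Kigali, Lagos]
Visit Tokyo → queue [Rabat, Minsk, Lima, Kigali, Lagos]
Visit Rabat → queue [Minsk, Lima, Kigali, Lagos]
Visit Minsk → queue [Lima, Kigali, Lagos]
Visit Lima → queue [Kigali, Lagos]
Visit Kigali → queue [Lagos]
Visit Lagos → queue []

Visit order: Doha, Tunis, Sofia, Perth, Kyoto, Delhi, Bogota, Quito, Porto, Cairo, Tokyo, Rabat, Minsk, Lima, Kigali, Lagos

Lagos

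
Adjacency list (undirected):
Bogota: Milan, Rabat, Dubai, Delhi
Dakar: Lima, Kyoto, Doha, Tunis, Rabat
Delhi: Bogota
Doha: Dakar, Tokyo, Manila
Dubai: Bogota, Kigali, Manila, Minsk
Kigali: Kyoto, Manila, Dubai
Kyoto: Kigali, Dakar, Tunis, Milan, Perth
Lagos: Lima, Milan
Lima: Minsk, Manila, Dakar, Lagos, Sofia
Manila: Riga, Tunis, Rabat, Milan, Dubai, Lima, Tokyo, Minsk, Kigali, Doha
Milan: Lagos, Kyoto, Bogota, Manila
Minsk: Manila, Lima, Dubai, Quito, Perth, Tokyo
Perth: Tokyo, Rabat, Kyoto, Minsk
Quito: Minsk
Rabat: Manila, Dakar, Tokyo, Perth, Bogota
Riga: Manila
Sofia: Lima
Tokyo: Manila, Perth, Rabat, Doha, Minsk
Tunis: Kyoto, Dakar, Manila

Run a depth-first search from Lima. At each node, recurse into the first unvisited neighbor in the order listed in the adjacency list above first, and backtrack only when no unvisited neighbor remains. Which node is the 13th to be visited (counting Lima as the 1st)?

Dakar

Visit Lima
Lima → Minsk
Minsk → Manila
Manila → Riga
Manila → Tunis
Tunis → Kyoto
Kyoto → Kigali
Kigali → Dubai
Dubai → Bogota
Bogota → Milan
Milan → Lagos
Bogota → Rabat
Rabat → Dakar
Dakar → Doha
Doha → Tokyo
Tokyo → Perth
Bogota → Delhi
Minsk → Quito
Lima → Sofia

Visit order: Lima, Minsk, Manila, Riga, Tunis, Kyoto, Kigali, Dubai, Bogota, Milan, Lagos, Rabat, Dakar, Doha, Tokyo, Perth, Delhi, Quito, Sofia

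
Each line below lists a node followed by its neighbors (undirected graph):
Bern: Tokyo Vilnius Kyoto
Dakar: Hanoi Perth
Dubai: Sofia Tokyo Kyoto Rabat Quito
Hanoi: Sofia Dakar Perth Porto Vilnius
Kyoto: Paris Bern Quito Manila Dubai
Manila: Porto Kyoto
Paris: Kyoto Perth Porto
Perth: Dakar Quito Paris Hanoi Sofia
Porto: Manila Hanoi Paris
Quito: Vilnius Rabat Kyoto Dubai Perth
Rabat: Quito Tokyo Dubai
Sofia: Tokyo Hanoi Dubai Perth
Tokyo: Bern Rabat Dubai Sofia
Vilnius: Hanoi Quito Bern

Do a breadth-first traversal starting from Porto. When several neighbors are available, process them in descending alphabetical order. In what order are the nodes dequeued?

Porto Paris Manila Hanoi Perth Kyoto Vilnius Sofia Dakar Quito Dubai Bern Tokyo Rabat

Visit Porto; enqueue Paris, Manila, Hanoi → queue [Paris, Manila, Hanoi]
Visit Paris; enqueue Perth, Kyoto → queue [Manila, Hanoi, Perth, Kyoto]
Visit Manila → queue [Hanoi, Perth, Kyoto]
Visit Hanoi; enqueue Vilnius, Sofia, Dakar → queue [Perth, Kyoto, Vilnius, Sofia, Dakar]
Visit Perth; enqueue Quito → queue [Kyoto, Vilnius, Sofia, Dakar, Quito]
Visit Kyoto; enqueue Dubai, Bern → queue [Vilnius, Sofia, Dakar, Quito, Dubai, Bern]
Visit Vilnius → queue [Sofia, Dakar, Quito, Dubai, Bern]
Visit Sofia; enqueue Tokyo → queue [Dakar, Quito, Dubai, Bern, Tokyo]
Visit Dakar → queue [Quito, Dubai, Bern, Tokyo]
Visit Quito; enqueue Rabat → queue [Dubai, Bern, Tokyo, Rabat]
Visit Dubai → queue [Bern, Tokyo, Rabat]
Visit Bern → queue [Tokyo, Rabat]
Visit Tokyo → queue [Rabat]
Visit Rabat → queue []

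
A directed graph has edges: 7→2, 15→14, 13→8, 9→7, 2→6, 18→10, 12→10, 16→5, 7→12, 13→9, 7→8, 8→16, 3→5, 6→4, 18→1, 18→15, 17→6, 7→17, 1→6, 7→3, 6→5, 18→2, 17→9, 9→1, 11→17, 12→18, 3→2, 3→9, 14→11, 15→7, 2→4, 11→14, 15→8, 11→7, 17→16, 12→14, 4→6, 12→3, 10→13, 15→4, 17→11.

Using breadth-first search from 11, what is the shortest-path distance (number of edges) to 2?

2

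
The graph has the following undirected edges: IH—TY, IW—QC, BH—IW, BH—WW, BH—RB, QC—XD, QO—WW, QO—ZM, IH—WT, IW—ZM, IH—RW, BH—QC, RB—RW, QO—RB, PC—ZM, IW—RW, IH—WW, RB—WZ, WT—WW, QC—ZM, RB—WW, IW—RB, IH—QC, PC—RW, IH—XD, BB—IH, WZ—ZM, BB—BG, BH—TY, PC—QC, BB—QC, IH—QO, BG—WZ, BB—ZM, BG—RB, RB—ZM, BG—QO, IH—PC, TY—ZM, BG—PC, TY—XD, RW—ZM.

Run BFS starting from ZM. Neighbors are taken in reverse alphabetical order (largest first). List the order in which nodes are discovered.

ZM, WZ, TY, RW, RB, QO, QC, PC, IW, BB, BG, XD, IH, BH, WW, WT

Visit ZM; enqueue WZ, TY, RW, RB, QO, QC, PC, IW, BB → queue [WZ, TY, RW, RB, QO, QC, PC, IW, BB]
Visit WZ; enqueue BG → queue [TY, RW, RB, QO, QC, PC, IW, BB, BG]
Visit TY; enqueue XD, IH, BH → queue [RW, RB, QO, QC, PC, IW, BB, BG, XD, IH, BH]
Visit RW → queue [RB, QO, QC, PC, IW, BB, BG, XD, IH, BH]
Visit RB; enqueue WW → queue [QO, QC, PC, IW, BB, BG, XD, IH, BH, WW]
Visit QO → queue [QC, PC, IW, BB, BG, XD, IH, BH, WW]
Visit QC → queue [PC, IW, BB, BG, XD, IH, BH, WW]
Visit PC → queue [IW, BB, BG, XD, IH, BH, WW]
Visit IW → queue [BB, BG, XD, IH, BH, WW]
Visit BB → queue [BG, XD, IH, BH, WW]
Visit BG → queue [XD, IH, BH, WW]
Visit XD → queue [IH, BH, WW]
Visit IH; enqueue WT → queue [BH, WW, WT]
Visit BH → queue [WW, WT]
Visit WW → queue [WT]
Visit WT → queue []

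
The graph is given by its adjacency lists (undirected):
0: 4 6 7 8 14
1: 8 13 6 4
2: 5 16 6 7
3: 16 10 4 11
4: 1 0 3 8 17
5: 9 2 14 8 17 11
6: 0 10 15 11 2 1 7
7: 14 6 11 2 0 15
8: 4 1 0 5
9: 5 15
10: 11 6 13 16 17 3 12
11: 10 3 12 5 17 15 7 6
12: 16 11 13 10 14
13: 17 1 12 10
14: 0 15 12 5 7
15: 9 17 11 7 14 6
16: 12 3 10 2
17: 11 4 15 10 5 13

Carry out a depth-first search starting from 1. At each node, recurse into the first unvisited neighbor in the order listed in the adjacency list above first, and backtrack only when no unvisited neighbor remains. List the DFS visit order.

Visit 1
1 → 8
8 → 4
4 → 0
0 → 6
6 → 10
10 → 11
11 → 3
3 → 16
16 → 12
12 → 13
13 → 17
17 → 15
15 → 9
9 → 5
5 → 2
2 → 7
7 → 14

1 → 8 → 4 → 0 → 6 → 10 → 11 → 3 → 16 → 12 → 13 → 17 → 15 → 9 → 5 → 2 → 7 → 14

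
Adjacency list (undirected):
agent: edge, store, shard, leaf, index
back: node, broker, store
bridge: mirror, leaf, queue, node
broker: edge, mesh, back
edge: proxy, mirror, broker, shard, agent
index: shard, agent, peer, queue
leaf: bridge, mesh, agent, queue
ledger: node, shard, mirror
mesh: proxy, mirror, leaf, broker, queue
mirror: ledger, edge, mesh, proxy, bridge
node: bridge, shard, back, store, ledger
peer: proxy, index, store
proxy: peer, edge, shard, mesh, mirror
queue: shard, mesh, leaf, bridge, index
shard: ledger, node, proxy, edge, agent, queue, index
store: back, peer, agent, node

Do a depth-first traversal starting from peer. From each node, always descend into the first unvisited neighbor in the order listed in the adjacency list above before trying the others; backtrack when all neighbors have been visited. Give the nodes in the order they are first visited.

Visit peer
peer → proxy
proxy → edge
edge → mirror
mirror → ledger
ledger → node
node → bridge
bridge → leaf
leaf → mesh
mesh → broker
broker → back
back → store
store → agent
agent → shard
shard → queue
queue → index

peer -> proxy -> edge -> mirror -> ledger -> node -> bridge -> leaf -> mesh -> broker -> back -> store -> agent -> shard -> queue -> index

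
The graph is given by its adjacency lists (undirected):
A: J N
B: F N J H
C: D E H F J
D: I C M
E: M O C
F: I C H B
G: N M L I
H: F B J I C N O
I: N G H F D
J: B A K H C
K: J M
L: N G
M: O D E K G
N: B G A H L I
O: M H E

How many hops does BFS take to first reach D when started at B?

3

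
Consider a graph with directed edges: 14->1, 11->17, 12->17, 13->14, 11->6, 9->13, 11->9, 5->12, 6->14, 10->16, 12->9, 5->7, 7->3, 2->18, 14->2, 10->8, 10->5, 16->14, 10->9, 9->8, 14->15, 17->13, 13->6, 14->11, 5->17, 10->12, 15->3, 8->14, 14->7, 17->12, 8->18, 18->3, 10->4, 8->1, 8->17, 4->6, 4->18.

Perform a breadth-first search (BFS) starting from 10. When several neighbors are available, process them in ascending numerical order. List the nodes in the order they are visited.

10 -> 4 -> 5 -> 8 -> 9 -> 12 -> 16 -> 6 -> 18 -> 7 -> 17 -> 1 -> 14 -> 13 -> 3 -> 2 -> 11 -> 15

Visit 10; enqueue 4, 5, 8, 9, 12, 16 → queue [4, 5, 8, 9, 12, 16]
Visit 4; enqueue 6, 18 → queue [5, 8, 9, 12, 16, 6, 18]
Visit 5; enqueue 7, 17 → queue [8, 9, 12, 16, 6, 18, 7, 17]
Visit 8; enqueue 1, 14 → queue [9, 12, 16, 6, 18, 7, 17, 1, 14]
Visit 9; enqueue 13 → queue [12, 16, 6, 18, 7, 17, 1, 14, 13]
Visit 12 → queue [16, 6, 18, 7, 17, 1, 14, 13]
Visit 16 → queue [6, 18, 7, 17, 1, 14, 13]
Visit 6 → queue [18, 7, 17, 1, 14, 13]
Visit 18; enqueue 3 → queue [7, 17, 1, 14, 13, 3]
Visit 7 → queue [17, 1, 14, 13, 3]
Visit 17 → queue [1, 14, 13, 3]
Visit 1 → queue [14, 13, 3]
Visit 14; enqueue 2, 11, 15 → queue [13, 3, 2, 11, 15]
Visit 13 → queue [3, 2, 11, 15]
Visit 3 → queue [2, 11, 15]
Visit 2 → queue [11, 15]
Visit 11 → queue [15]
Visit 15 → queue []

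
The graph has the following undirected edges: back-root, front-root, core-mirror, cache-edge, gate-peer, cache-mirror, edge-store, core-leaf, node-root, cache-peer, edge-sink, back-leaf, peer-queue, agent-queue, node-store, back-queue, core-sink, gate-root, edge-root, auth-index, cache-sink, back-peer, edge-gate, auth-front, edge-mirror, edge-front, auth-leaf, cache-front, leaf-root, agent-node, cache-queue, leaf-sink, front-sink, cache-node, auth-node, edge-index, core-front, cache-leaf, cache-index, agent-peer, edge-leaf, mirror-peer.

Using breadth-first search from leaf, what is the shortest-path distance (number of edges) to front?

2

Level 0: leaf
Level 1: auth, back, cache, core, edge, root, sink
Level 2: front, gate, index, mirror, node, peer, queue, store
Level 3: agent
front first appears at level 2.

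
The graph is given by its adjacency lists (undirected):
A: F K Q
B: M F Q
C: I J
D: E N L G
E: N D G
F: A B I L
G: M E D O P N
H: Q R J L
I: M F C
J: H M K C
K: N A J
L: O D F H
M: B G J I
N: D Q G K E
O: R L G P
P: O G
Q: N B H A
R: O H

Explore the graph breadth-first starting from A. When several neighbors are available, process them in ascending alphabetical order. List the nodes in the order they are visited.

Visit A; enqueue F, K, Q → queue [F, K, Q]
Visit F; enqueue B, I, L → queue [K, Q, B, I, L]
Visit K; enqueue J, N → queue [Q, B, I, L, J, N]
Visit Q; enqueue H → queue [B, I, L, J, N, H]
Visit B; enqueue M → queue [I, L, J, N, H, M]
Visit I; enqueue C → queue [L, J, N, H, M, C]
Visit L; enqueue D, O → queue [J, N, H, M, C, D, O]
Visit J → queue [N, H, M, C, D, O]
Visit N; enqueue E, G → queue [H, M, C, D, O, E, G]
Visit H; enqueue R → queue [M, C, D, O, E, G, R]
Visit M → queue [C, D, O, E, G, R]
Visit C → queue [D, O, E, G, R]
Visit D → queue [O, E, G, R]
Visit O; enqueue P → queue [E, G, R, P]
Visit E → queue [G, R, P]
Visit G → queue [R, P]
Visit R → queue [P]
Visit P → queue []

A F K Q B I L J N H M C D O E G R P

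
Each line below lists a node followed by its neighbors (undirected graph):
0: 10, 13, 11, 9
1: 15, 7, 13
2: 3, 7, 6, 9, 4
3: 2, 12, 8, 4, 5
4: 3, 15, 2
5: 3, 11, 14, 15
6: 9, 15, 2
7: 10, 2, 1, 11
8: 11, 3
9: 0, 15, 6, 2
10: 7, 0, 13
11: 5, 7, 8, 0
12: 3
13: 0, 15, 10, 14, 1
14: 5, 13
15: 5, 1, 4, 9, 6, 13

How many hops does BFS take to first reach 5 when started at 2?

2

Level 0: 2
Level 1: 3, 4, 6, 7, 9
Level 2: 0, 1, 5, 8, 10, 11, 12, 15
Level 3: 13, 14
5 first appears at level 2.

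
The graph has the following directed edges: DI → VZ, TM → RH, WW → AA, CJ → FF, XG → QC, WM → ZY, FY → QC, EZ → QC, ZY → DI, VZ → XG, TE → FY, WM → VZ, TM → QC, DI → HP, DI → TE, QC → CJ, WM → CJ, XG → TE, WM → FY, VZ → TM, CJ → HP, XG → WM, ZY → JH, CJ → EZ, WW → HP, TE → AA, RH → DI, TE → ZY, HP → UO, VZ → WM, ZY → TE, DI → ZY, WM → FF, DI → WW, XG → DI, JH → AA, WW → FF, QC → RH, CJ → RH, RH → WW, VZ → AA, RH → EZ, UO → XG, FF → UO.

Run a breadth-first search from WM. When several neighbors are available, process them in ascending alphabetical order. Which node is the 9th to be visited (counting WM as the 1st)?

Visit WM; enqueue CJ, FF, FY, VZ, ZY → queue [CJ, FF, FY, VZ, ZY]
Visit CJ; enqueue EZ, HP, RH → queue [FF, FY, VZ, ZY, EZ, HP, RH]
Visit FF; enqueue UO → queue [FY, VZ, ZY, EZ, HP, RH, UO]
Visit FY; enqueue QC → queue [VZ, ZY, EZ, HP, RH, UO, QC]
Visit VZ; enqueue AA, TM, XG → queue [ZY, EZ, HP, RH, UO, QC, AA, TM, XG]
Visit ZY; enqueue DI, JH, TE → queue [EZ, HP, RH, UO, QC, AA, TM, XG, DI, JH, TE]
Visit EZ → queue [HP, RH, UO, QC, AA, TM, XG, DI, JH, TE]
Visit HP → queue [RH, UO, QC, AA, TM, XG, DI, JH, TE]
Visit RH; enqueue WW → queue [UO, QC, AA, TM, XG, DI, JH, TE, WW]
Visit UO → queue [QC, AA, TM, XG, DI, JH, TE, WW]
Visit QC → queue [AA, TM, XG, DI, JH, TE, WW]
Visit AA → queue [TM, XG, DI, JH, TE, WW]
Visit TM → queue [XG, DI, JH, TE, WW]
Visit XG → queue [DI, JH, TE, WW]
Visit DI → queue [JH, TE, WW]
Visit JH → queue [TE, WW]
Visit TE → queue [WW]
Visit WW → queue []

Visit order: WM, CJ, FF, FY, VZ, ZY, EZ, HP, RH, UO, QC, AA, TM, XG, DI, JH, TE, WW

RH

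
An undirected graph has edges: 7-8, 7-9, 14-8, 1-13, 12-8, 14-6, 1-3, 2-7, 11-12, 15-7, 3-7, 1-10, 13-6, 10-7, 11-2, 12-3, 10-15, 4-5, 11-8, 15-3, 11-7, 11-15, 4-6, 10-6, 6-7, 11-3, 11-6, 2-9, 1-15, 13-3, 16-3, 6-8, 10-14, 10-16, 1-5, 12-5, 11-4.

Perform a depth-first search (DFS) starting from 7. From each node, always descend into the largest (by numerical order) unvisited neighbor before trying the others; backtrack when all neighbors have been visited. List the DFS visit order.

Visit 7
7 → 15
15 → 11
11 → 12
12 → 8
8 → 14
14 → 10
10 → 16
16 → 3
3 → 13
13 → 6
6 → 4
4 → 5
5 → 1
11 → 2
2 → 9

7 15 11 12 8 14 10 16 3 13 6 4 5 1 2 9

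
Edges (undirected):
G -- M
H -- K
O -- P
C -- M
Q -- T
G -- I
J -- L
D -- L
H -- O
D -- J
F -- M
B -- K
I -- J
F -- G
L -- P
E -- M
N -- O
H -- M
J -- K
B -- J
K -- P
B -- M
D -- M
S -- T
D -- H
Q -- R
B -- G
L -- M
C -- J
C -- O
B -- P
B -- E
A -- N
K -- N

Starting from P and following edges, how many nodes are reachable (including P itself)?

16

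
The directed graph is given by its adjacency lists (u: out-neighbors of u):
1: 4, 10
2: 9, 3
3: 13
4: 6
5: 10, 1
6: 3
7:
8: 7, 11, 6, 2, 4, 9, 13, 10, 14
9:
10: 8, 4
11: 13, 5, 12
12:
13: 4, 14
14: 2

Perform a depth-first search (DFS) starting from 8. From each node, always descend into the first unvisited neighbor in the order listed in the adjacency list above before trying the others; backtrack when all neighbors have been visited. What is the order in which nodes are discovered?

8 → 7 → 11 → 13 → 4 → 6 → 3 → 14 → 2 → 9 → 5 → 10 → 1 → 12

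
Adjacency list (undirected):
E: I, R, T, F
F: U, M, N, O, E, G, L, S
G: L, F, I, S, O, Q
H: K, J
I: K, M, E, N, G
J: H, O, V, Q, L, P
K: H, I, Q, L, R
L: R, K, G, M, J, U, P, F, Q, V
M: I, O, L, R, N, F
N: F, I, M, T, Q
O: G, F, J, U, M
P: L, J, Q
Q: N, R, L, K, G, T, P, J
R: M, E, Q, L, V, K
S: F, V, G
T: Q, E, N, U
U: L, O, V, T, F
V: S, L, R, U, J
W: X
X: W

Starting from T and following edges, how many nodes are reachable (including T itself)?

18

BFS from T visits: T, Q, E, N, U, R, L, K, G, P, J, I, F, M, O, V, H, S
Reachable nodes: 18 of 20 total.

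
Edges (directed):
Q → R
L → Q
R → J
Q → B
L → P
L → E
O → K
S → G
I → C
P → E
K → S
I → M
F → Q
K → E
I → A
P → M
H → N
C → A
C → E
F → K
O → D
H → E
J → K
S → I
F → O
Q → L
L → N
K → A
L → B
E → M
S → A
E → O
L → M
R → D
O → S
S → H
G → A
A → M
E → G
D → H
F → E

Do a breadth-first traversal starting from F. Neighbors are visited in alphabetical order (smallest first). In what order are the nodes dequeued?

Visit F; enqueue E, K, O, Q → queue [E, K, O, Q]
Visit E; enqueue G, M → queue [K, O, Q, G, M]
Visit K; enqueue A, S → queue [O, Q, G, M, A, S]
Visit O; enqueue D → queue [Q, G, M, A, S, D]
Visit Q; enqueue B, L, R → queue [G, M, A, S, D, B, L, R]
Visit G → queue [M, A, S, D, B, L, R]
Visit M → queue [A, S, D, B, L, R]
Visit A → queue [S, D, B, L, R]
Visit S; enqueue H, I → queue [D, B, L, R, H, I]
Visit D → queue [B, L, R, H, I]
Visit B → queue [L, R, H, I]
Visit L; enqueue N, P → queue [R, H, I, N, P]
Visit R; enqueue J → queue [H, I, N, P, J]
Visit H → queue [I, N, P, J]
Visit I; enqueue C → queue [N, P, J, C]
Visit N → queue [P, J, C]
Visit P → queue [J, C]
Visit J → queue [C]
Visit C → queue []

F, E, K, O, Q, G, M, A, S, D, B, L, R, H, I, N, P, J, C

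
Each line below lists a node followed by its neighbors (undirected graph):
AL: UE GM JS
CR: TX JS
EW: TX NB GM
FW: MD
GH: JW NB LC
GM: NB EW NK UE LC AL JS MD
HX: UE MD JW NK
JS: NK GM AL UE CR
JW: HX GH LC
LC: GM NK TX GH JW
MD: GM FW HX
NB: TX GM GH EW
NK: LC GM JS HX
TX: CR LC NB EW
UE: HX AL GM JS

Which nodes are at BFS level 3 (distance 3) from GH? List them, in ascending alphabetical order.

Level 0: GH
Level 1: JW, LC, NB
Level 2: EW, GM, HX, NK, TX
Level 3: AL, CR, JS, MD, UE
Level 4: FW

AL, CR, JS, MD, UE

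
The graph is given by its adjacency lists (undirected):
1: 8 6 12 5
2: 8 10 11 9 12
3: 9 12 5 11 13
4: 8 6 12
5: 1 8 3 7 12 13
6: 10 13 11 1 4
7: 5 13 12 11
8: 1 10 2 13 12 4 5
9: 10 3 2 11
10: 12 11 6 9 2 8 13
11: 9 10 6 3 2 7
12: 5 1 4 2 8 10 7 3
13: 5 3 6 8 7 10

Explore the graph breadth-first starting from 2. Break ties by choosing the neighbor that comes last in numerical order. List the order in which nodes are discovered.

Visit 2; enqueue 12, 11, 10, 9, 8 → queue [12, 11, 10, 9, 8]
Visit 12; enqueue 7, 5, 4, 3, 1 → queue [11, 10, 9, 8, 7, 5, 4, 3, 1]
Visit 11; enqueue 6 → queue [10, 9, 8, 7, 5, 4, 3, 1, 6]
Visit 10; enqueue 13 → queue [9, 8, 7, 5, 4, 3, 1, 6, 13]
Visit 9 → queue [8, 7, 5, 4, 3, 1, 6, 13]
Visit 8 → queue [7, 5, 4, 3, 1, 6, 13]
Visit 7 → queue [5, 4, 3, 1, 6, 13]
Visit 5 → queue [4, 3, 1, 6, 13]
Visit 4 → queue [3, 1, 6, 13]
Visit 3 → queue [1, 6, 13]
Visit 1 → queue [6, 13]
Visit 6 → queue [13]
Visit 13 → queue []

2 -> 12 -> 11 -> 10 -> 9 -> 8 -> 7 -> 5 -> 4 -> 3 -> 1 -> 6 -> 13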